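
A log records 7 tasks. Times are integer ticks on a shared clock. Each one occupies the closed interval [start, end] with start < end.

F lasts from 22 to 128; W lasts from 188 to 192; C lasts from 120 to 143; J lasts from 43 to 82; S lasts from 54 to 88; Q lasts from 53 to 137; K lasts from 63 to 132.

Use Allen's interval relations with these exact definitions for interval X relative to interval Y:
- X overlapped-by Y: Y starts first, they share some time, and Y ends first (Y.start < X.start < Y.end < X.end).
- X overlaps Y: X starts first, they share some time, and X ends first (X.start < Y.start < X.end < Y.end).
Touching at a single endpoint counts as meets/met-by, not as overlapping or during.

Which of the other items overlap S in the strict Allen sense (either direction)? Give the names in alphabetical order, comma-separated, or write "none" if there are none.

Target S = [54, 88].
C [120, 143] → after → no.
F [22, 128] → contains → no.
J [43, 82] → overlaps → yes.
K [63, 132] → overlapped-by → yes.
Q [53, 137] → contains → no.
W [188, 192] → after → no.
Result: J, K.

J, K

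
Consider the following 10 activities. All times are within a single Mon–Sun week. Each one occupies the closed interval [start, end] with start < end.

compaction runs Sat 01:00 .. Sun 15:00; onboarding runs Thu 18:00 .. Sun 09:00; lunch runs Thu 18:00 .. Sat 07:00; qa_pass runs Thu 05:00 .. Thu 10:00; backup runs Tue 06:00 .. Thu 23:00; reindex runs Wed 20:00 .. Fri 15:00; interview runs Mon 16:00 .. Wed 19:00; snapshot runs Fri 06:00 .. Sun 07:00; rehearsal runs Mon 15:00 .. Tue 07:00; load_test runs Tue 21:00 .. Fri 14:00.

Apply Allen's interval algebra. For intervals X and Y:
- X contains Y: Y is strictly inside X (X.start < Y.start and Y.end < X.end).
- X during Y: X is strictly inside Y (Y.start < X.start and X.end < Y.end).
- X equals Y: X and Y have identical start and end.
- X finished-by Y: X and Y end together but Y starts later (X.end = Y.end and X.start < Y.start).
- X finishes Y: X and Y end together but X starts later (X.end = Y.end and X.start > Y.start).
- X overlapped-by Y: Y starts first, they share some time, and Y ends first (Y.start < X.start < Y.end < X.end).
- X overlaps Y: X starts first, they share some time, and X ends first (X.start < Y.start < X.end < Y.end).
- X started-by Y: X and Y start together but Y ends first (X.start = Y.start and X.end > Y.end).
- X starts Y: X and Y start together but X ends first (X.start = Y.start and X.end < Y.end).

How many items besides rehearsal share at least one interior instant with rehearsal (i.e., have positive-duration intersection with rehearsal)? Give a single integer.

2

Target rehearsal = [Mon 15:00, Tue 07:00].
backup [Tue 06:00, Thu 23:00] → overlapped-by → counts.
compaction [Sat 01:00, Sun 15:00] → after → no.
interview [Mon 16:00, Wed 19:00] → overlapped-by → counts.
load_test [Tue 21:00, Fri 14:00] → after → no.
lunch [Thu 18:00, Sat 07:00] → after → no.
onboarding [Thu 18:00, Sun 09:00] → after → no.
qa_pass [Thu 05:00, Thu 10:00] → after → no.
reindex [Wed 20:00, Fri 15:00] → after → no.
snapshot [Fri 06:00, Sun 07:00] → after → no.
Total: 2.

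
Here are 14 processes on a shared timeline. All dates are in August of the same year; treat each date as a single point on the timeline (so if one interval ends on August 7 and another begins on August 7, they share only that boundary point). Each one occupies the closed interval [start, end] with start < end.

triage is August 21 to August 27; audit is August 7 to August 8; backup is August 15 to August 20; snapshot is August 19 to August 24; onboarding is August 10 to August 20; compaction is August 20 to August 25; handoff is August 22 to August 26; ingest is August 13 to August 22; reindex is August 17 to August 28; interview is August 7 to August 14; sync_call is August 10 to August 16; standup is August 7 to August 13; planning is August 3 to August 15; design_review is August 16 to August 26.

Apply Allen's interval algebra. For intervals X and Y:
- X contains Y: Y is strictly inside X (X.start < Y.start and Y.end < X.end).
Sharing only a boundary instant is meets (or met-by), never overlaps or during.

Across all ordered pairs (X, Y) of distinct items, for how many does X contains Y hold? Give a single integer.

11

Checking all 182 ordered pairs for relation 'contains'; matching pairs in alphabetical order:
(design_review, compaction): design_review contains compaction ✓
(design_review, snapshot): design_review contains snapshot ✓
(ingest, backup): ingest contains backup ✓
(planning, audit): planning contains audit ✓
(planning, interview): planning contains interview ✓
(planning, standup): planning contains standup ✓
(reindex, compaction): reindex contains compaction ✓
(reindex, handoff): reindex contains handoff ✓
(reindex, snapshot): reindex contains snapshot ✓
(reindex, triage): reindex contains triage ✓
(triage, handoff): triage contains handoff ✓
Count: 11.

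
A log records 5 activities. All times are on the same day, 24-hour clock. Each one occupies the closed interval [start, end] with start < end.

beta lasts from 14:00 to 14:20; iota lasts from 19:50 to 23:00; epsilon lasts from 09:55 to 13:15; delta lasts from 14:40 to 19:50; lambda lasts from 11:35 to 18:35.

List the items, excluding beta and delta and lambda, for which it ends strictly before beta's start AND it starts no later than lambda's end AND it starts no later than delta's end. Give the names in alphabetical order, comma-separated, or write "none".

Conditions: its end is strictly before beta's start (X.end < 14:00) AND its start is no later than lambda's end (X.start <= 18:35) AND its start is no later than delta's end (X.start <= 19:50).
epsilon: end 13:15 < 14:00? ✓; start 09:55 <= 18:35? ✓; start 09:55 <= 19:50? ✓ → yes.
iota: end 23:00 < 14:00? ✗; start 19:50 <= 18:35? ✗; start 19:50 <= 19:50? ✓ → no.
Result: epsilon.

epsilon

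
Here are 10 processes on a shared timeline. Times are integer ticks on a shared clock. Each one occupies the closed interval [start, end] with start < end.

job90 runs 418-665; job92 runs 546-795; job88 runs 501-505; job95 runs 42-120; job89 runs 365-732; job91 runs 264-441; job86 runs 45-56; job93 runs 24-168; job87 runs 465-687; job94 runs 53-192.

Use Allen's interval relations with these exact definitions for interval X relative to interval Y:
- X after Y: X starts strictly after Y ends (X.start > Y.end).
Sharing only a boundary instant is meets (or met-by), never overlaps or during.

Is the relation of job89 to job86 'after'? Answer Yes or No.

Yes

job89 = [365, 732], job86 = [45, 56].
Actual relation of job89 to job86: after.
Asked whether 'after' holds → Yes.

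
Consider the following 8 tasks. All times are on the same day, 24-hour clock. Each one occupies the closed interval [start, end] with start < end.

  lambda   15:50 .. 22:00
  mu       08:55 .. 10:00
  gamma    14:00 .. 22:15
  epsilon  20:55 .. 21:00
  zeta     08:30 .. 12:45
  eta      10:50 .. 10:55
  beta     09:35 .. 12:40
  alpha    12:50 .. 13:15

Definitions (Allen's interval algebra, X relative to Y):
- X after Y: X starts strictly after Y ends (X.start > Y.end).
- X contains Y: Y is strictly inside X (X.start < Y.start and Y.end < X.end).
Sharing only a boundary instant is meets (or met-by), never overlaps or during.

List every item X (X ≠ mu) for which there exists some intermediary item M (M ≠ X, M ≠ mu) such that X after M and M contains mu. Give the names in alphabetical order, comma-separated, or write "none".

alpha, epsilon, gamma, lambda

Target mu = [08:55, 10:00].
Intermediaries M with M contains mu: zeta.
Via zeta — items with X after zeta: alpha, epsilon, gamma, lambda.
Union: alpha, epsilon, gamma, lambda.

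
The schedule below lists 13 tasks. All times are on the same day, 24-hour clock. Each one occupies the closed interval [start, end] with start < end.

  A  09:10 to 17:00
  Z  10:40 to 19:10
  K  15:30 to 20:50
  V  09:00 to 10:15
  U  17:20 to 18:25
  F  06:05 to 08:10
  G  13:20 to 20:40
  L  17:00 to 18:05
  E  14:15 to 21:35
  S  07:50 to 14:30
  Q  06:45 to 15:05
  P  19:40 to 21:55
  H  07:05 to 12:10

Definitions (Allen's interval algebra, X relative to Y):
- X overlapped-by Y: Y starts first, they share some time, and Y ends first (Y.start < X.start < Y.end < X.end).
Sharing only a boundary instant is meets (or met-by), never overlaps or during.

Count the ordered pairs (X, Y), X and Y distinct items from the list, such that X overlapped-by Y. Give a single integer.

Checking all 156 ordered pairs for relation 'overlapped-by'; matching pairs in alphabetical order:
(A, H): A overlapped-by H ✓
(A, Q): A overlapped-by Q ✓
(A, S): A overlapped-by S ✓
(A, V): A overlapped-by V ✓
(E, A): E overlapped-by A ✓
(E, G): E overlapped-by G ✓
(E, Q): E overlapped-by Q ✓
(E, S): E overlapped-by S ✓
(E, Z): E overlapped-by Z ✓
(G, A): G overlapped-by A ✓
(G, Q): G overlapped-by Q ✓
(G, S): G overlapped-by S ✓
(G, Z): G overlapped-by Z ✓
(H, F): H overlapped-by F ✓
(K, A): K overlapped-by A ✓
(K, G): K overlapped-by G ✓
(K, Z): K overlapped-by Z ✓
(P, E): P overlapped-by E ✓
(P, G): P overlapped-by G ✓
(P, K): P overlapped-by K ✓
(Q, F): Q overlapped-by F ✓
(S, F): S overlapped-by F ✓
(S, H): S overlapped-by H ✓
(U, L): U overlapped-by L ✓
... plus 4 further pairs not listed.
Count: 28.

28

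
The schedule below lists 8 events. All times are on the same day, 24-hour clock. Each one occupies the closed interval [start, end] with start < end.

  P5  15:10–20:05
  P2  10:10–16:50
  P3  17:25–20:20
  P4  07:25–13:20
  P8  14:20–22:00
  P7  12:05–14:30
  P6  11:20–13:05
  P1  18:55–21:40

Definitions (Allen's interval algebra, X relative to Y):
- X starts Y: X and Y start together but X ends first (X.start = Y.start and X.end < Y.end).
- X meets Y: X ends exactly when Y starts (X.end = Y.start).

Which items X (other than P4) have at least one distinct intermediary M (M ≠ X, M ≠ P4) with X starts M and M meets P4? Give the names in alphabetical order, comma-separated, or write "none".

Target P4 = [07:25, 13:20].
Intermediaries M with M meets P4: none.
Union: none.

none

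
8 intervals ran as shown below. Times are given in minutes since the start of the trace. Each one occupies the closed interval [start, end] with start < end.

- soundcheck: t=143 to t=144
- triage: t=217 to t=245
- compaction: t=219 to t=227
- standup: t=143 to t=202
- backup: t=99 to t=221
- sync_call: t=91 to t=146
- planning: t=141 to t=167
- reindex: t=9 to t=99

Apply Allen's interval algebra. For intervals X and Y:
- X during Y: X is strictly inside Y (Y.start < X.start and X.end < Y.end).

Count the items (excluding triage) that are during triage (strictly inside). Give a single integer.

Target triage = [t=217, t=245].
backup [t=99, t=221] → overlaps → no.
compaction [t=219, t=227] → during → counts.
planning [t=141, t=167] → before → no.
reindex [t=9, t=99] → before → no.
soundcheck [t=143, t=144] → before → no.
standup [t=143, t=202] → before → no.
sync_call [t=91, t=146] → before → no.
Total: 1.

1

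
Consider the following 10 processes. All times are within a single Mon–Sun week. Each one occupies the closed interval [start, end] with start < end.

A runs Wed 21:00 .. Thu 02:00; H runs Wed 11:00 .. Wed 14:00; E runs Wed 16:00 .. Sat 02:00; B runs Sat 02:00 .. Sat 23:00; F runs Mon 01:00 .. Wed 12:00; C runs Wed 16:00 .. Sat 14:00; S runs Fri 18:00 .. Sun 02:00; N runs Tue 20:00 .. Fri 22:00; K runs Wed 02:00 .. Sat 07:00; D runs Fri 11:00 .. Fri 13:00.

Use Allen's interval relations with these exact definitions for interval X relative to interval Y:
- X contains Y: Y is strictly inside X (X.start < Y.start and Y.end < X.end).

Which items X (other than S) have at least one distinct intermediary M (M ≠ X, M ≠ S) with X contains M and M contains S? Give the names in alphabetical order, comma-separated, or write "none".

none

Target S = [Fri 18:00, Sun 02:00].
Intermediaries M with M contains S: none.
Union: none.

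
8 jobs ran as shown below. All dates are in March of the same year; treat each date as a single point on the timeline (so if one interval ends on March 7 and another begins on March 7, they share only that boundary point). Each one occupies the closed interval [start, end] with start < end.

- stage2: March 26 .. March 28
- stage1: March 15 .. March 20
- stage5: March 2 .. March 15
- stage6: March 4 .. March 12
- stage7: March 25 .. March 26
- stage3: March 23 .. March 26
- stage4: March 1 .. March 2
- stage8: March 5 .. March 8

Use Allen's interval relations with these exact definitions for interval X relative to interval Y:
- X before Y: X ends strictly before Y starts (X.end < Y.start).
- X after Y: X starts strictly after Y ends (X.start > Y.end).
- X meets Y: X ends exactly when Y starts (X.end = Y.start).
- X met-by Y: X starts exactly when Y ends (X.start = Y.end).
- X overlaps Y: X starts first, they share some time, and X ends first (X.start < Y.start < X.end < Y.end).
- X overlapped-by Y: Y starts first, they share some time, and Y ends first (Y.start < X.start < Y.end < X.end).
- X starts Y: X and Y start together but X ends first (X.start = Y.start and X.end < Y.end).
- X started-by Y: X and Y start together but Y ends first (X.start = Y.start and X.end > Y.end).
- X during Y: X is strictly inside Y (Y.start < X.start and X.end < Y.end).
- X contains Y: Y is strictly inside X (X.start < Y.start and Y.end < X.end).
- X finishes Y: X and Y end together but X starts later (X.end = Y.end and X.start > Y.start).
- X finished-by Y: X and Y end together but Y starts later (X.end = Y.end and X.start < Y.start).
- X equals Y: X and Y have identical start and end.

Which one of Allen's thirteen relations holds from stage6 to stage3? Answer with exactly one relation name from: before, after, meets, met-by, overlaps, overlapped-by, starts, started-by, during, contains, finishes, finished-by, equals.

before

stage6 = [March 4, March 12]; stage3 = [March 23, March 26].
Compare endpoints: stage6.start < stage3.start, stage6.start < stage3.end, stage6.end < stage3.start, stage6.end < stage3.end.
That pattern is 'before'.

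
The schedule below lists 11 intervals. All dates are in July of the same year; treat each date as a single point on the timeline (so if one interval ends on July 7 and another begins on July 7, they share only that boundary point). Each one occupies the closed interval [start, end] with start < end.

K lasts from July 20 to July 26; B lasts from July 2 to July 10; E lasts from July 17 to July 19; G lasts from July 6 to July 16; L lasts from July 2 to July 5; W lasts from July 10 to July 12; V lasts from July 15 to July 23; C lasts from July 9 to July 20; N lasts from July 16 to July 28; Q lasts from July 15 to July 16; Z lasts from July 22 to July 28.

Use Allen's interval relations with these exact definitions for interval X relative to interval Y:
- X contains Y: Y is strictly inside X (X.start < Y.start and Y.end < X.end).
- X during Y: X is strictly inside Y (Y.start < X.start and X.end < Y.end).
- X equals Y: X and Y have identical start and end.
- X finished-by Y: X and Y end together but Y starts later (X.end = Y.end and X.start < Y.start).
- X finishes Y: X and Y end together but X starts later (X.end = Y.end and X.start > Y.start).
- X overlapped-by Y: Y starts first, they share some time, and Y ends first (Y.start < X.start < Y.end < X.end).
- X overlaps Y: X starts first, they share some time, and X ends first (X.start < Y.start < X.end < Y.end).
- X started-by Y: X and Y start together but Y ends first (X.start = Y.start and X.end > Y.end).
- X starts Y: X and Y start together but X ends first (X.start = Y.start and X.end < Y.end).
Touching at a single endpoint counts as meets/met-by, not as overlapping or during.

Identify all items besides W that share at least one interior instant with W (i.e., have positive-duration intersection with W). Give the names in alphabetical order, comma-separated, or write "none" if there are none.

C, G

Target W = [July 10, July 12].
B [July 2, July 10] → meets → no.
C [July 9, July 20] → contains → yes.
E [July 17, July 19] → after → no.
G [July 6, July 16] → contains → yes.
K [July 20, July 26] → after → no.
L [July 2, July 5] → before → no.
N [July 16, July 28] → after → no.
Q [July 15, July 16] → after → no.
V [July 15, July 23] → after → no.
Z [July 22, July 28] → after → no.
Result: C, G.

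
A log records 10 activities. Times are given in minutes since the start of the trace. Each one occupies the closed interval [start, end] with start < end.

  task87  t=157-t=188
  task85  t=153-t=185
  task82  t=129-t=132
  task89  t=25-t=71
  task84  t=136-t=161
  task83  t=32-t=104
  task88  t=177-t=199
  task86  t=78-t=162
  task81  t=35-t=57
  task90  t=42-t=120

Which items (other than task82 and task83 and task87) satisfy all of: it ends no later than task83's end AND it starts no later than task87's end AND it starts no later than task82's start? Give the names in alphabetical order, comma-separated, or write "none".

Conditions: its end is no later than task83's end (X.end <= t=104) AND its start is no later than task87's end (X.start <= t=188) AND its start is no later than task82's start (X.start <= t=129).
task81: end t=57 <= t=104? ✓; start t=35 <= t=188? ✓; start t=35 <= t=129? ✓ → yes.
task84: end t=161 <= t=104? ✗; start t=136 <= t=188? ✓; start t=136 <= t=129? ✗ → no.
task85: end t=185 <= t=104? ✗; start t=153 <= t=188? ✓; start t=153 <= t=129? ✗ → no.
task86: end t=162 <= t=104? ✗; start t=78 <= t=188? ✓; start t=78 <= t=129? ✓ → no.
task88: end t=199 <= t=104? ✗; start t=177 <= t=188? ✓; start t=177 <= t=129? ✗ → no.
task89: end t=71 <= t=104? ✓; start t=25 <= t=188? ✓; start t=25 <= t=129? ✓ → yes.
task90: end t=120 <= t=104? ✗; start t=42 <= t=188? ✓; start t=42 <= t=129? ✓ → no.
Result: task81, task89.

task81, task89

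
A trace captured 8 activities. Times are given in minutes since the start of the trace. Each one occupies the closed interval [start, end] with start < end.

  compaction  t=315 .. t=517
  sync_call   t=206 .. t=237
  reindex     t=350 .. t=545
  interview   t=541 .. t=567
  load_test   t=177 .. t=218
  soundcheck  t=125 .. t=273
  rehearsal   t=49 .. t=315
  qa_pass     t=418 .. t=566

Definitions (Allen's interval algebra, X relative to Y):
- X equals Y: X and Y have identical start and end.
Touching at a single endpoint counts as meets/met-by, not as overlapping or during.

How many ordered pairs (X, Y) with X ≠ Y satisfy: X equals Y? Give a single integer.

0

Checking all 56 ordered pairs for relation 'equals'; matching pairs in alphabetical order:
No pair satisfies it.
Count: 0.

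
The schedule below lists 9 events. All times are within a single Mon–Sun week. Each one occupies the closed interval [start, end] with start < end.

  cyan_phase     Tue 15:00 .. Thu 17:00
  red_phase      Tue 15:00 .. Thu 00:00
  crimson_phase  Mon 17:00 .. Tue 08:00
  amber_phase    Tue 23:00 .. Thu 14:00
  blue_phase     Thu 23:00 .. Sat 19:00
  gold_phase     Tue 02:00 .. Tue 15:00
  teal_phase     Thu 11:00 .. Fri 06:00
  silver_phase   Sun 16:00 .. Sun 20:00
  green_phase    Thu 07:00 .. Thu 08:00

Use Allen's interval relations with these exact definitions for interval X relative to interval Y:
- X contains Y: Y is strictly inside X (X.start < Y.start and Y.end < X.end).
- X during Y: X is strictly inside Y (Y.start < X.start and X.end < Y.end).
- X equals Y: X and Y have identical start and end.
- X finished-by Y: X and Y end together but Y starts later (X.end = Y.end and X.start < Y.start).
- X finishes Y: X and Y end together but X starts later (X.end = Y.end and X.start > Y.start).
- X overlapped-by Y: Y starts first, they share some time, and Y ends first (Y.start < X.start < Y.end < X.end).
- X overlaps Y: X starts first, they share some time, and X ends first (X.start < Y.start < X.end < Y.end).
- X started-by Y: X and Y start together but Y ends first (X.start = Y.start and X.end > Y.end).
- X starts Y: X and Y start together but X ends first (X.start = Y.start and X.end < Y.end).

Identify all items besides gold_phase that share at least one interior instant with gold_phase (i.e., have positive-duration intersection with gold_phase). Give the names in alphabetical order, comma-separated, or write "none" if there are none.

crimson_phase

Target gold_phase = [Tue 02:00, Tue 15:00].
amber_phase [Tue 23:00, Thu 14:00] → after → no.
blue_phase [Thu 23:00, Sat 19:00] → after → no.
crimson_phase [Mon 17:00, Tue 08:00] → overlaps → yes.
cyan_phase [Tue 15:00, Thu 17:00] → met-by → no.
green_phase [Thu 07:00, Thu 08:00] → after → no.
red_phase [Tue 15:00, Thu 00:00] → met-by → no.
silver_phase [Sun 16:00, Sun 20:00] → after → no.
teal_phase [Thu 11:00, Fri 06:00] → after → no.
Result: crimson_phase.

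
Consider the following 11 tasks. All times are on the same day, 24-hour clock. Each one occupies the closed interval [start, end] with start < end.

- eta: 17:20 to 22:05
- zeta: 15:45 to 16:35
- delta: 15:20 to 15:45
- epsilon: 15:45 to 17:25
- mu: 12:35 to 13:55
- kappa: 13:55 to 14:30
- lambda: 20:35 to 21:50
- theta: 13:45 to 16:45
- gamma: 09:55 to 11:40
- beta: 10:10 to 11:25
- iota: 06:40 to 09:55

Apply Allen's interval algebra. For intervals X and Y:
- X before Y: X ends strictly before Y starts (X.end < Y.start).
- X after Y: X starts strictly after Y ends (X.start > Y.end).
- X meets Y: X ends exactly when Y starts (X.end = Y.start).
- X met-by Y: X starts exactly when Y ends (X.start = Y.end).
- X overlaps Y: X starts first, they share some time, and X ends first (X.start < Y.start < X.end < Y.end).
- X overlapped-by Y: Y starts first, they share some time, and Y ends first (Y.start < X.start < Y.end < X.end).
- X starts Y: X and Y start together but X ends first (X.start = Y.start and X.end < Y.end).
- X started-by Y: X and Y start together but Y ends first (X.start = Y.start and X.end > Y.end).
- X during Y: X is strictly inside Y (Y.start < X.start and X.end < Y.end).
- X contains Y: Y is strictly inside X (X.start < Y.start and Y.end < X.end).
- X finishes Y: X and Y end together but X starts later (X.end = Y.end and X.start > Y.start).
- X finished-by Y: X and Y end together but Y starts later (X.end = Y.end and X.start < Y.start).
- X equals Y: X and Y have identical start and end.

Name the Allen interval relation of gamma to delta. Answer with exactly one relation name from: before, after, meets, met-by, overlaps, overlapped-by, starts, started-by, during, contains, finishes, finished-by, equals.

before

gamma = [09:55, 11:40]; delta = [15:20, 15:45].
Compare endpoints: gamma.start < delta.start, gamma.start < delta.end, gamma.end < delta.start, gamma.end < delta.end.
That pattern is 'before'.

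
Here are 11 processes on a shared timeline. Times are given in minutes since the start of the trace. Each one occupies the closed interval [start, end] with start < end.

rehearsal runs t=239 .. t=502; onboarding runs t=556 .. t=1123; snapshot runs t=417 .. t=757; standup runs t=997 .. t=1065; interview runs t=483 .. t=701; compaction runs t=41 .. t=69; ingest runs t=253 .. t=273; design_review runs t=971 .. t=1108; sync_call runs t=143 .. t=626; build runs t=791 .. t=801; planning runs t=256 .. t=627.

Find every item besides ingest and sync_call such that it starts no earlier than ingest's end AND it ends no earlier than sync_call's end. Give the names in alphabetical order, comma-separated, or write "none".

build, design_review, interview, onboarding, snapshot, standup

Conditions: its start is no earlier than ingest's end (X.start >= t=273) AND its end is no earlier than sync_call's end (X.end >= t=626).
build: start t=791 >= t=273? ✓; end t=801 >= t=626? ✓ → yes.
compaction: start t=41 >= t=273? ✗; end t=69 >= t=626? ✗ → no.
design_review: start t=971 >= t=273? ✓; end t=1108 >= t=626? ✓ → yes.
interview: start t=483 >= t=273? ✓; end t=701 >= t=626? ✓ → yes.
onboarding: start t=556 >= t=273? ✓; end t=1123 >= t=626? ✓ → yes.
planning: start t=256 >= t=273? ✗; end t=627 >= t=626? ✓ → no.
rehearsal: start t=239 >= t=273? ✗; end t=502 >= t=626? ✗ → no.
snapshot: start t=417 >= t=273? ✓; end t=757 >= t=626? ✓ → yes.
standup: start t=997 >= t=273? ✓; end t=1065 >= t=626? ✓ → yes.
Result: build, design_review, interview, onboarding, snapshot, standup.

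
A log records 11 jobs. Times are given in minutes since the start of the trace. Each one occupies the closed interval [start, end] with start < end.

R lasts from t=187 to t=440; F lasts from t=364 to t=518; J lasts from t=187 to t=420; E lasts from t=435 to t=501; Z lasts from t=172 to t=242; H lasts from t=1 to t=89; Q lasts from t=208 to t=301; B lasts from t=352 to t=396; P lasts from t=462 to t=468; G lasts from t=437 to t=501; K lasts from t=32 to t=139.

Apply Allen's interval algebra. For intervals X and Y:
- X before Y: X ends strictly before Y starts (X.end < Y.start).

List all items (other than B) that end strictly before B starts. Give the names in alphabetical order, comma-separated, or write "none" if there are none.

Target B = [t=352, t=396].
E [t=435, t=501] → after → no.
F [t=364, t=518] → overlapped-by → no.
G [t=437, t=501] → after → no.
H [t=1, t=89] → before → yes.
J [t=187, t=420] → contains → no.
K [t=32, t=139] → before → yes.
P [t=462, t=468] → after → no.
Q [t=208, t=301] → before → yes.
R [t=187, t=440] → contains → no.
Z [t=172, t=242] → before → yes.
Result: H, K, Q, Z.

H, K, Q, Z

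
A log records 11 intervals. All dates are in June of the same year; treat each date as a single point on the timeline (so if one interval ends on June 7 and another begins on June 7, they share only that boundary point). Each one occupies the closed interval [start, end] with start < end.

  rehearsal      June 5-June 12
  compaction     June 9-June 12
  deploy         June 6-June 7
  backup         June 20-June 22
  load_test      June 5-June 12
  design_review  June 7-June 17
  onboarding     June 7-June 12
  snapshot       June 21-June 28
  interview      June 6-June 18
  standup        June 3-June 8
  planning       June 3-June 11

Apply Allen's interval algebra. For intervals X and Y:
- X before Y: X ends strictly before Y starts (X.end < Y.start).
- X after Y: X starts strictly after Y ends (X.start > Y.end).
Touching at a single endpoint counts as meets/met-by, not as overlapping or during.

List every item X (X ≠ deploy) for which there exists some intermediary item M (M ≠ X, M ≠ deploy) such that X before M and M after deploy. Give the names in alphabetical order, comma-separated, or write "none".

Target deploy = [June 6, June 7].
Intermediaries M with M after deploy: backup, compaction, snapshot.
Via backup — items with X before backup: compaction, design_review, interview, load_test, onboarding, planning, rehearsal, standup.
Via compaction — items with X before compaction: standup.
Via snapshot — items with X before snapshot: compaction, design_review, interview, load_test, onboarding, planning, rehearsal, standup.
Union: compaction, design_review, interview, load_test, onboarding, planning, rehearsal, standup.

compaction, design_review, interview, load_test, onboarding, planning, rehearsal, standup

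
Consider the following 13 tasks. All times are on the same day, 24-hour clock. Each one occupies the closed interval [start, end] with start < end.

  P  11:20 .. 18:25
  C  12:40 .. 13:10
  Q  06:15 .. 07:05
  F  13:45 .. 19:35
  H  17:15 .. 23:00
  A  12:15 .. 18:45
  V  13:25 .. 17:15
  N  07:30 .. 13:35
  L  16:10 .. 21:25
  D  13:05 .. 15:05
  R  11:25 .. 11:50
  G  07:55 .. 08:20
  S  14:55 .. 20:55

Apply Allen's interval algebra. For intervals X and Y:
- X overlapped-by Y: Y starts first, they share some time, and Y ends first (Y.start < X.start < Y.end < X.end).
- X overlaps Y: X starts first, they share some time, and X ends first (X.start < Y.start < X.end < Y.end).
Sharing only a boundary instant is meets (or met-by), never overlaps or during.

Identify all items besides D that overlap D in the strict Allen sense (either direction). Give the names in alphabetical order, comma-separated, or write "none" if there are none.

C, F, N, S, V

Target D = [13:05, 15:05].
A [12:15, 18:45] → contains → no.
C [12:40, 13:10] → overlaps → yes.
F [13:45, 19:35] → overlapped-by → yes.
G [07:55, 08:20] → before → no.
H [17:15, 23:00] → after → no.
L [16:10, 21:25] → after → no.
N [07:30, 13:35] → overlaps → yes.
P [11:20, 18:25] → contains → no.
Q [06:15, 07:05] → before → no.
R [11:25, 11:50] → before → no.
S [14:55, 20:55] → overlapped-by → yes.
V [13:25, 17:15] → overlapped-by → yes.
Result: C, F, N, S, V.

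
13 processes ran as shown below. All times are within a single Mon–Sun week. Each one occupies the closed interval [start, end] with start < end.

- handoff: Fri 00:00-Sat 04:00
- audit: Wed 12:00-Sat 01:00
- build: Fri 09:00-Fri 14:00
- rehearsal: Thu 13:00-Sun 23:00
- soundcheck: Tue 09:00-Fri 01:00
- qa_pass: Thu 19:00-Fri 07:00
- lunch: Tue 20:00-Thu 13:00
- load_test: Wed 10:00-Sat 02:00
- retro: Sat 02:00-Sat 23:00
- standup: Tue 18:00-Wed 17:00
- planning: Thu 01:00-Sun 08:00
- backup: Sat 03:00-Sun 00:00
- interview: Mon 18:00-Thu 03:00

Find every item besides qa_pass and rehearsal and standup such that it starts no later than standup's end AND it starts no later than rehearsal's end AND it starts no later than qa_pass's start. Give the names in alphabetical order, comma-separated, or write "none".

Conditions: its start is no later than standup's end (X.start <= Wed 17:00) AND its start is no later than rehearsal's end (X.start <= Sun 23:00) AND its start is no later than qa_pass's start (X.start <= Thu 19:00).
audit: start Wed 12:00 <= Wed 17:00? ✓; start Wed 12:00 <= Sun 23:00? ✓; start Wed 12:00 <= Thu 19:00? ✓ → yes.
backup: start Sat 03:00 <= Wed 17:00? ✗; start Sat 03:00 <= Sun 23:00? ✓; start Sat 03:00 <= Thu 19:00? ✗ → no.
build: start Fri 09:00 <= Wed 17:00? ✗; start Fri 09:00 <= Sun 23:00? ✓; start Fri 09:00 <= Thu 19:00? ✗ → no.
handoff: start Fri 00:00 <= Wed 17:00? ✗; start Fri 00:00 <= Sun 23:00? ✓; start Fri 00:00 <= Thu 19:00? ✗ → no.
interview: start Mon 18:00 <= Wed 17:00? ✓; start Mon 18:00 <= Sun 23:00? ✓; start Mon 18:00 <= Thu 19:00? ✓ → yes.
load_test: start Wed 10:00 <= Wed 17:00? ✓; start Wed 10:00 <= Sun 23:00? ✓; start Wed 10:00 <= Thu 19:00? ✓ → yes.
lunch: start Tue 20:00 <= Wed 17:00? ✓; start Tue 20:00 <= Sun 23:00? ✓; start Tue 20:00 <= Thu 19:00? ✓ → yes.
planning: start Thu 01:00 <= Wed 17:00? ✗; start Thu 01:00 <= Sun 23:00? ✓; start Thu 01:00 <= Thu 19:00? ✓ → no.
retro: start Sat 02:00 <= Wed 17:00? ✗; start Sat 02:00 <= Sun 23:00? ✓; start Sat 02:00 <= Thu 19:00? ✗ → no.
soundcheck: start Tue 09:00 <= Wed 17:00? ✓; start Tue 09:00 <= Sun 23:00? ✓; start Tue 09:00 <= Thu 19:00? ✓ → yes.
Result: audit, interview, load_test, lunch, soundcheck.

audit, interview, load_test, lunch, soundcheck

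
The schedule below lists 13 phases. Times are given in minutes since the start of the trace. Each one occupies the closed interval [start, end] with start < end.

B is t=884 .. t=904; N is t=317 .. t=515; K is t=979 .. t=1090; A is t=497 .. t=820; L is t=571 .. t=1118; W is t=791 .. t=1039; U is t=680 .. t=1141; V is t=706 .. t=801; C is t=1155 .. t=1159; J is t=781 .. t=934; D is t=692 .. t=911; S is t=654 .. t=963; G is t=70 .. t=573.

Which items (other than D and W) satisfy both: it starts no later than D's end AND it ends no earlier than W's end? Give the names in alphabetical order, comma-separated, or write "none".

L, U

Conditions: its start is no later than D's end (X.start <= t=911) AND its end is no earlier than W's end (X.end >= t=1039).
A: start t=497 <= t=911? ✓; end t=820 >= t=1039? ✗ → no.
B: start t=884 <= t=911? ✓; end t=904 >= t=1039? ✗ → no.
C: start t=1155 <= t=911? ✗; end t=1159 >= t=1039? ✓ → no.
G: start t=70 <= t=911? ✓; end t=573 >= t=1039? ✗ → no.
J: start t=781 <= t=911? ✓; end t=934 >= t=1039? ✗ → no.
K: start t=979 <= t=911? ✗; end t=1090 >= t=1039? ✓ → no.
L: start t=571 <= t=911? ✓; end t=1118 >= t=1039? ✓ → yes.
N: start t=317 <= t=911? ✓; end t=515 >= t=1039? ✗ → no.
S: start t=654 <= t=911? ✓; end t=963 >= t=1039? ✗ → no.
U: start t=680 <= t=911? ✓; end t=1141 >= t=1039? ✓ → yes.
V: start t=706 <= t=911? ✓; end t=801 >= t=1039? ✗ → no.
Result: L, U.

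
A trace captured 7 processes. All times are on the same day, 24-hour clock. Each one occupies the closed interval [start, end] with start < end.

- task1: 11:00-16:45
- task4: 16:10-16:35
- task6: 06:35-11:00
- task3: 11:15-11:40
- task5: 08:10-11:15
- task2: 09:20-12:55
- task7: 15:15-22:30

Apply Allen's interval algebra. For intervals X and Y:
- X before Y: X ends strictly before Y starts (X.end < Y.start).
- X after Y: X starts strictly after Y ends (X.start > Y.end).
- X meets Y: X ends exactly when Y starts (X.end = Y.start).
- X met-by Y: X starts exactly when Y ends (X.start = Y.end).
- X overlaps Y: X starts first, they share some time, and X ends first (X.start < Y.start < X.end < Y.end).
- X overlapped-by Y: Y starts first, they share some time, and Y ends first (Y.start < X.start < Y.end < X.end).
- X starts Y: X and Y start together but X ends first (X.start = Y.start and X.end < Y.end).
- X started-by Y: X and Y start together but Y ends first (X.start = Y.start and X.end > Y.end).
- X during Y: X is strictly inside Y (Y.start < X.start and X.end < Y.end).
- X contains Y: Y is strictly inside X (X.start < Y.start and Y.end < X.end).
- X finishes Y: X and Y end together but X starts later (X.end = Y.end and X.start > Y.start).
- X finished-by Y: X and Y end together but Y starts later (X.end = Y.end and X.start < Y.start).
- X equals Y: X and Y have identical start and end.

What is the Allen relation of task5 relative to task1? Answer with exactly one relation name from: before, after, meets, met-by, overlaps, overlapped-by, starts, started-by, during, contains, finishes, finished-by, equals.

task5 = [08:10, 11:15]; task1 = [11:00, 16:45].
Compare endpoints: task5.start < task1.start, task5.start < task1.end, task5.end > task1.start, task5.end < task1.end.
That pattern is 'overlaps'.

overlaps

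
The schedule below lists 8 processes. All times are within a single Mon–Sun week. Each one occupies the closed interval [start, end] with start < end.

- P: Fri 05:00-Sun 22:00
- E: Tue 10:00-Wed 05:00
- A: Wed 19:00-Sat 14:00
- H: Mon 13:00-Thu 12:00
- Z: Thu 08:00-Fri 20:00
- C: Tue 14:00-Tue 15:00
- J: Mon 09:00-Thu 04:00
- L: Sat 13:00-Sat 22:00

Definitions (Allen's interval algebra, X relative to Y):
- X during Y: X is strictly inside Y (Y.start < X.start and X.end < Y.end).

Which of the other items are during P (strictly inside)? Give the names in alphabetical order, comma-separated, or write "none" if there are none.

L

Target P = [Fri 05:00, Sun 22:00].
A [Wed 19:00, Sat 14:00] → overlaps → no.
C [Tue 14:00, Tue 15:00] → before → no.
E [Tue 10:00, Wed 05:00] → before → no.
H [Mon 13:00, Thu 12:00] → before → no.
J [Mon 09:00, Thu 04:00] → before → no.
L [Sat 13:00, Sat 22:00] → during → yes.
Z [Thu 08:00, Fri 20:00] → overlaps → no.
Result: L.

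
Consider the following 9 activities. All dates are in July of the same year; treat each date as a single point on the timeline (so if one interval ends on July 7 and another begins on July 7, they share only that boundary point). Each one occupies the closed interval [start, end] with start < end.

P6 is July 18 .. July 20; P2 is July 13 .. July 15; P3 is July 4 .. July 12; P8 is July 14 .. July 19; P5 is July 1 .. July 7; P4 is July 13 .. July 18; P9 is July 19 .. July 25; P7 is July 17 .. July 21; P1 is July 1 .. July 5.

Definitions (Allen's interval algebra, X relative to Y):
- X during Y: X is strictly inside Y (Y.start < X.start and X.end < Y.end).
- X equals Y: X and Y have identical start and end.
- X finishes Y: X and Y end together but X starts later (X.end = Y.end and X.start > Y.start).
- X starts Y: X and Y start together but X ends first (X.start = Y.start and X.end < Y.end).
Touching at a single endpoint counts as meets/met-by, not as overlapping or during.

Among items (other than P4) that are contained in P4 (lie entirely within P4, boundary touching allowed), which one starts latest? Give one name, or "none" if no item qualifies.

P2

Target P4 = [July 13, July 18].
P1 [July 1, July 5] → before → excluded.
P2 [July 13, July 15] → starts → candidate.
P3 [July 4, July 12] → before → excluded.
P5 [July 1, July 7] → before → excluded.
P6 [July 18, July 20] → met-by → excluded.
P7 [July 17, July 21] → overlapped-by → excluded.
P8 [July 14, July 19] → overlapped-by → excluded.
P9 [July 19, July 25] → after → excluded.
Among candidates, latest start is July 13 → P2.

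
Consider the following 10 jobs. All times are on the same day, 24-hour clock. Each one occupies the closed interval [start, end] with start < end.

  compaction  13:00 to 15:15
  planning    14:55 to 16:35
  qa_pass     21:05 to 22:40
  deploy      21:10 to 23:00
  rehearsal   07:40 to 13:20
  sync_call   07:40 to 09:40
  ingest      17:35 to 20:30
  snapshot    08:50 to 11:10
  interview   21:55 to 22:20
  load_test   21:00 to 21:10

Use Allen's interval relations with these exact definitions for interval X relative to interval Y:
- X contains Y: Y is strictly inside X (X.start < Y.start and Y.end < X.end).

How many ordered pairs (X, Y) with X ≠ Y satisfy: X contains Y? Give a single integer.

Checking all 90 ordered pairs for relation 'contains'; matching pairs in alphabetical order:
(deploy, interview): deploy contains interview ✓
(qa_pass, interview): qa_pass contains interview ✓
(rehearsal, snapshot): rehearsal contains snapshot ✓
Count: 3.

3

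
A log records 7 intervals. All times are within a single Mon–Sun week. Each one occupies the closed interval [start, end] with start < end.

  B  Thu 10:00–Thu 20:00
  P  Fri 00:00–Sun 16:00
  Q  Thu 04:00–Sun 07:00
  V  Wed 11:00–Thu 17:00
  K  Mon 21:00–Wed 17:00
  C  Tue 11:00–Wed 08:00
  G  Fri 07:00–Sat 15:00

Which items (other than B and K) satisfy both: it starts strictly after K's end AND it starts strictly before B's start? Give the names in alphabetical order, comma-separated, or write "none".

Q

Conditions: its start is strictly after K's end (X.start > Wed 17:00) AND its start is strictly before B's start (X.start < Thu 10:00).
C: start Tue 11:00 > Wed 17:00? ✗; start Tue 11:00 < Thu 10:00? ✓ → no.
G: start Fri 07:00 > Wed 17:00? ✓; start Fri 07:00 < Thu 10:00? ✗ → no.
P: start Fri 00:00 > Wed 17:00? ✓; start Fri 00:00 < Thu 10:00? ✗ → no.
Q: start Thu 04:00 > Wed 17:00? ✓; start Thu 04:00 < Thu 10:00? ✓ → yes.
V: start Wed 11:00 > Wed 17:00? ✗; start Wed 11:00 < Thu 10:00? ✓ → no.
Result: Q.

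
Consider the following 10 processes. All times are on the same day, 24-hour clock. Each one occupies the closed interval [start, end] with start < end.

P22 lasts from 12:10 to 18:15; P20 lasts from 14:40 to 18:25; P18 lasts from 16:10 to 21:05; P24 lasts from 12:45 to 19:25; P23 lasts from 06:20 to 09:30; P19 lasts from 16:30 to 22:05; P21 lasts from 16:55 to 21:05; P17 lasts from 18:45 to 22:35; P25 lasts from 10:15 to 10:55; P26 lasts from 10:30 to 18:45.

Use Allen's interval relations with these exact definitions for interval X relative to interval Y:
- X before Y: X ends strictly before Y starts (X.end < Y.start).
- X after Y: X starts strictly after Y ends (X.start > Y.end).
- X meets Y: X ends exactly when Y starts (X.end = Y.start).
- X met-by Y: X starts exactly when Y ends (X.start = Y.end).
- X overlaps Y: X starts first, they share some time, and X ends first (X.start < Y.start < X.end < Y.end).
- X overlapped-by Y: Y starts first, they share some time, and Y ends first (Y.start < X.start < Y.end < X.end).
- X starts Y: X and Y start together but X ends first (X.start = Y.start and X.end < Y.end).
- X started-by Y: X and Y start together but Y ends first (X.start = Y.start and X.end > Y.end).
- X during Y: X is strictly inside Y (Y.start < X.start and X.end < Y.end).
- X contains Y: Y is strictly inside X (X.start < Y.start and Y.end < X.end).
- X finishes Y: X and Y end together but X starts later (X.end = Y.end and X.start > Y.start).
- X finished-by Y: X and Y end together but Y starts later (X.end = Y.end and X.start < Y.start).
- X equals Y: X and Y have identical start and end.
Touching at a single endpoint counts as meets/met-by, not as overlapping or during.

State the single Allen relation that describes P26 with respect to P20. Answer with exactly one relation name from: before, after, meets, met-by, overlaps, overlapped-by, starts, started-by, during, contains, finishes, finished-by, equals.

contains

P26 = [10:30, 18:45]; P20 = [14:40, 18:25].
Compare endpoints: P26.start < P20.start, P26.start < P20.end, P26.end > P20.start, P26.end > P20.end.
That pattern is 'contains'.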